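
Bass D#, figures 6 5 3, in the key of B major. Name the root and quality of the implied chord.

B major seventh

The figures 6 5 3 indicate a seventh chord in first inversion.
In first inversion the root lies a sixth above the bass: a sixth above D# in B major is B.
The chord tones are D#, F#, A#, B, giving B major seventh.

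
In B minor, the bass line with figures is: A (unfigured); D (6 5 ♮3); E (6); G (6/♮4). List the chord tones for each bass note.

A (5/3): A, C#, E.
D (6/5/♮3): D, F, A, B.
E (6/3): E, G, C#.
G (6/♮4): G, C, E.

A, C#, E | D, F, A, B | E, G, C# | G, C, E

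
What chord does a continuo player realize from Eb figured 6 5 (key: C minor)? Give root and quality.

C minor seventh

The figures 6 5 indicate a seventh chord in first inversion.
In first inversion the root lies a sixth above the bass: a sixth above Eb in C minor is C.
The chord tones are Eb, G, Bb, C, giving C minor seventh.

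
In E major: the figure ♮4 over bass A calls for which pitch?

Counting 3 letter steps above A lands on D; in E major, that letter is D#.
The ♮4 figure makes it natural, giving D.

D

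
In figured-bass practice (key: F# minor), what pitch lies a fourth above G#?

Counting 3 letter steps above G# lands on C; in F# minor, that letter is C#.

C#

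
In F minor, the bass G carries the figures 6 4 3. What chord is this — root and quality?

The figures 6 4 3 indicate a seventh chord in second inversion.
In second inversion the root lies a fourth above the bass: a fourth above G in F minor is C.
The chord tones are G, Bb, C, Eb, giving C minor seventh.

C minor seventh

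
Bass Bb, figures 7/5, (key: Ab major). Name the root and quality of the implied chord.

The figures 7/5 indicate a seventh chord in root position.
In root position the bass is the root, so the root is Bb.
The chord tones are Bb, Db, F, Ab, giving Bb minor seventh.

Bb minor seventh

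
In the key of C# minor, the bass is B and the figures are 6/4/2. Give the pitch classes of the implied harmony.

A second above B in this key is C#.
A fourth above B in this key is E.
A sixth above B in this key is G#.
Together with the bass B, this spells C# minor seventh in third inversion.

B, C#, E, G#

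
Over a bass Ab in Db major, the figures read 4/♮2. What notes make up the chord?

The written figures 4/♮2 are shorthand for 6/4/2: the 6 is implied.
A second above Ab in this key is Bb, made natural (B) by the ♮ figure.
A fourth above Ab in this key is Db.
A sixth above Ab in this key is F.

Ab, B, Db, F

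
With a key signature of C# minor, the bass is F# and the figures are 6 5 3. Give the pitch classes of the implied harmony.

F#, A, C#, D#

A third above F# in this key is A.
A fifth above F# in this key is C#.
A sixth above F# in this key is D#.
Together with the bass F#, this spells D# half-diminished seventh in first inversion.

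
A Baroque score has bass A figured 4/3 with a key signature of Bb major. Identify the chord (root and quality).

The figures 4/3 indicate a seventh chord in second inversion.
In second inversion the root lies a fourth above the bass: a fourth above A in Bb major is D.
The chord tones are A, C, D, F, giving D minor seventh.

D minor seventh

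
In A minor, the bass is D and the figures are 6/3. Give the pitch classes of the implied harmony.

D, F, B

A third above D in this key is F.
A sixth above D in this key is B.
Together with the bass D, this spells B diminished in first inversion.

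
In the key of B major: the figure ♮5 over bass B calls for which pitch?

F

Counting 4 letter steps above B lands on F; in B major, that letter is F#.
The ♮5 figure makes it natural, giving F.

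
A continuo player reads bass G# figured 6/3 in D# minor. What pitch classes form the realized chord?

G#, B, E#

A third above G# in this key is B.
A sixth above G# in this key is E#.
Together with the bass G#, this spells E# diminished in first inversion.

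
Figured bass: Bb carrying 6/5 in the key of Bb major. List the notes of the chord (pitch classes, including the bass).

Bb, D, F, G

The written figures 6/5 are shorthand for 6/5/3: the 3 is implied.
A third above Bb in this key is D.
A fifth above Bb in this key is F.
A sixth above Bb in this key is G.
Together with the bass Bb, this spells G minor seventh in first inversion.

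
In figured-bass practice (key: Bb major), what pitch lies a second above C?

Counting 1 letter step above C lands on D; in Bb major, that letter is D.

D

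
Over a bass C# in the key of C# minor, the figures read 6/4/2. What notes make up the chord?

A second above C# in this key is D#.
A fourth above C# in this key is F#.
A sixth above C# in this key is A.
Together with the bass C#, this spells D# half-diminished seventh in third inversion.

C#, D#, F#, A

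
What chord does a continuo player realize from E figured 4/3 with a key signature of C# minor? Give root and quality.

A major seventh

The figures 4/3 indicate a seventh chord in second inversion.
In second inversion the root lies a fourth above the bass: a fourth above E in C# minor is A.
The chord tones are E, G#, A, C#, giving A major seventh.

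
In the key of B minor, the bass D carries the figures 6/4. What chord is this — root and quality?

The figures 6/4 indicate a triad in second inversion.
In second inversion the root lies a fourth above the bass: a fourth above D in B minor is G.
The chord tones are D, G, B, giving G major.

G major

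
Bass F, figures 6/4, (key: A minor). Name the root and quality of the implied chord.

The figures 6/4 indicate a triad in second inversion.
In second inversion the root lies a fourth above the bass: a fourth above F in A minor is B.
The chord tones are F, B, D, giving B diminished.

B diminished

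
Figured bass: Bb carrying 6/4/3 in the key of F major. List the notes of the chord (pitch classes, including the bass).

A third above Bb in this key is D.
A fourth above Bb in this key is E.
A sixth above Bb in this key is G.
Together with the bass Bb, this spells E half-diminished seventh in second inversion.

Bb, D, E, G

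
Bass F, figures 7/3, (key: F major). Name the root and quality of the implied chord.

The figures 7/3 indicate a seventh chord in root position.
In root position the bass is the root, so the root is F.
The chord tones are F, A, C, E, giving F major seventh.

F major seventh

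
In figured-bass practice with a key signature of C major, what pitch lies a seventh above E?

Counting 6 letter steps above E lands on D; in C major, that letter is D.

D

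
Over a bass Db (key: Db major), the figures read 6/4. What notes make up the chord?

Db, Gb, Bb

A fourth above Db in this key is Gb.
A sixth above Db in this key is Bb.
Together with the bass Db, this spells Gb major in second inversion.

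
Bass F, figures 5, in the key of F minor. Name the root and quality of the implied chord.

The figures 5 indicate a triad in root position.
In root position the bass is the root, so the root is F.
The chord tones are F, Ab, C, giving F minor.

F minor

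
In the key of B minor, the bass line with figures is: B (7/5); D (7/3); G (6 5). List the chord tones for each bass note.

B (7/5/3): B, D, F#, A.
D (7/5/3): D, F#, A, C#.
G (6/5/3): G, B, D, E.

B, D, F#, A | D, F#, A, C# | G, B, D, E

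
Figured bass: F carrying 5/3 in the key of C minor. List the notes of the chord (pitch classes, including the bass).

F, Ab, C

A third above F in this key is Ab.
A fifth above F in this key is C.
Together with the bass F, this spells F minor in root position.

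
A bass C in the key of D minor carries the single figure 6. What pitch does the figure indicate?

Counting 5 letter steps above C lands on A; in D minor, that letter is A.

A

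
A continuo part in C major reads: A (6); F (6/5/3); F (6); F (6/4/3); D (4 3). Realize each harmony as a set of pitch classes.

A, C, F | F, A, C, D | F, A, D | F, A, B, D | D, F, G, B

A (6/3): A, C, F.
F (6/5/3): F, A, C, D.
F (6/3): F, A, D.
F (6/4/3): F, A, B, D.
D (6/4/3): D, F, G, B.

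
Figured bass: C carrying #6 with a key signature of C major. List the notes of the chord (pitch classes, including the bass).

The written figures #6 are shorthand for 6/3: the 3 is implied.
A third above C in this key is E.
A sixth above C in this key is A, raised to A# by the sharp.

C, E, A#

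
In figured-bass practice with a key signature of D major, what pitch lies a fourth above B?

E

Counting 3 letter steps above B lands on E; in D major, that letter is E.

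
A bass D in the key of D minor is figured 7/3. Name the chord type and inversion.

7/3 is shorthand for 7/5/3.
Intervals of 7/5/3 above the bass form a seventh chord; the bass is the root, so this is root position.

seventh chord, root position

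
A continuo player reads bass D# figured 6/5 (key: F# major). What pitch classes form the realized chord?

The written figures 6/5 are shorthand for 6/5/3: the 3 is implied.
A third above D# in this key is F#.
A fifth above D# in this key is A#.
A sixth above D# in this key is B.
Together with the bass D#, this spells B major seventh in first inversion.

D#, F#, A#, B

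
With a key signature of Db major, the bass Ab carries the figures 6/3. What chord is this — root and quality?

F minor

The figures 6/3 indicate a triad in first inversion.
In first inversion the root lies a sixth above the bass: a sixth above Ab in Db major is F.
The chord tones are Ab, C, F, giving F minor.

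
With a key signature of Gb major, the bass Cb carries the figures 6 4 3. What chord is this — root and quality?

The figures 6 4 3 indicate a seventh chord in second inversion.
In second inversion the root lies a fourth above the bass: a fourth above Cb in Gb major is F.
The chord tones are Cb, Eb, F, Ab, giving F half-diminished seventh.

F half-diminished seventh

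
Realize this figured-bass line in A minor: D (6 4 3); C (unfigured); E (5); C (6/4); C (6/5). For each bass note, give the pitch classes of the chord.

D (6/4/3): D, F, G, B.
C (5/3): C, E, G.
E (5/3): E, G, B.
C (6/4): C, F, A.
C (6/5/3): C, E, G, A.

D, F, G, B | C, E, G | E, G, B | C, F, A | C, E, G, A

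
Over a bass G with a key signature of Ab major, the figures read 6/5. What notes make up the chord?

The written figures 6/5 are shorthand for 6/5/3: the 3 is implied.
A third above G in this key is Bb.
A fifth above G in this key is Db.
A sixth above G in this key is Eb.
Together with the bass G, this spells Eb dominant seventh in first inversion.

G, Bb, Db, Eb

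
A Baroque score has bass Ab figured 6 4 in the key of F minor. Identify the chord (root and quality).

The figures 6 4 indicate a triad in second inversion.
In second inversion the root lies a fourth above the bass: a fourth above Ab in F minor is Db.
The chord tones are Ab, Db, F, giving Db major.

Db major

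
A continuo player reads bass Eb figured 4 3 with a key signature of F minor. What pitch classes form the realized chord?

Eb, G, Ab, C

The written figures 4 3 are shorthand for 6/4/3: the 6 is implied.
A third above Eb in this key is G.
A fourth above Eb in this key is Ab.
A sixth above Eb in this key is C.
Together with the bass Eb, this spells Ab major seventh in second inversion.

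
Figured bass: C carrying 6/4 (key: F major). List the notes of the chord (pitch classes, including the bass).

A fourth above C in this key is F.
A sixth above C in this key is A.
Together with the bass C, this spells F major in second inversion.

C, F, A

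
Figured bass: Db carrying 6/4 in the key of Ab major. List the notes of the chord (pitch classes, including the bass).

A fourth above Db in this key is G.
A sixth above Db in this key is Bb.
Together with the bass Db, this spells G diminished in second inversion.

Db, G, Bb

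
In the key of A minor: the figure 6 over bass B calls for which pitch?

G

Counting 5 letter steps above B lands on G; in A minor, that letter is G.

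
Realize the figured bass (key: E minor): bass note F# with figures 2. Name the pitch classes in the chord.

F#, G, B, D

The written figures 2 are shorthand for 6/4/2: the 6/4 are implied.
A second above F# in this key is G.
A fourth above F# in this key is B.
A sixth above F# in this key is D.
Together with the bass F#, this spells G major seventh in third inversion.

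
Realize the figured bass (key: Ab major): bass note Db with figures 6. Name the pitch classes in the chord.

The written figures 6 are shorthand for 6/3: the 3 is implied.
A third above Db in this key is F.
A sixth above Db in this key is Bb.
Together with the bass Db, this spells Bb minor in first inversion.

Db, F, Bb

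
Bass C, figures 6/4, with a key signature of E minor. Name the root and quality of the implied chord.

F# diminished

The figures 6/4 indicate a triad in second inversion.
In second inversion the root lies a fourth above the bass: a fourth above C in E minor is F#.
The chord tones are C, F#, A, giving F# diminished.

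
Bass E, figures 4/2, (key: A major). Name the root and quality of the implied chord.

F# minor seventh

The figures 4/2 indicate a seventh chord in third inversion.
In third inversion the root lies a second above the bass: a second above E in A major is F#.
The chord tones are E, F#, A, C#, giving F# minor seventh.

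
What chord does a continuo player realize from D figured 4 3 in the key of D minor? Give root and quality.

G minor seventh

The figures 4 3 indicate a seventh chord in second inversion.
In second inversion the root lies a fourth above the bass: a fourth above D in D minor is G.
The chord tones are D, F, G, Bb, giving G minor seventh.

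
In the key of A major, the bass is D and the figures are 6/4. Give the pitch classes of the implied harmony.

A fourth above D in this key is G#.
A sixth above D in this key is B.
Together with the bass D, this spells G# diminished in second inversion.

D, G#, B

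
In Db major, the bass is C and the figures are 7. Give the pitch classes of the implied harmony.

The written figures 7 are shorthand for 7/5/3: the 5/3 are implied.
A third above C in this key is Eb.
A fifth above C in this key is Gb.
A seventh above C in this key is Bb.
Together with the bass C, this spells C half-diminished seventh in root position.

C, Eb, Gb, Bb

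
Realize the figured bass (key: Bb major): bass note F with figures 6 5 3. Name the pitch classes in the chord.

A third above F in this key is A.
A fifth above F in this key is C.
A sixth above F in this key is D.
Together with the bass F, this spells D minor seventh in first inversion.

F, A, C, D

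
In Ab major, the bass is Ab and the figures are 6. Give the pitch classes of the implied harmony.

Ab, C, F

The written figures 6 are shorthand for 6/3: the 3 is implied.
A third above Ab in this key is C.
A sixth above Ab in this key is F.
Together with the bass Ab, this spells F minor in first inversion.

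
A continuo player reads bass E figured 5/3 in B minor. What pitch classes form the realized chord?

A third above E in this key is G.
A fifth above E in this key is B.
Together with the bass E, this spells E minor in root position.

E, G, B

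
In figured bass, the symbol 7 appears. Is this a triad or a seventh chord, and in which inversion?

seventh chord, root position

7 is shorthand for 7/5/3.
Intervals of 7/5/3 above the bass form a seventh chord; the bass is the root, so this is root position.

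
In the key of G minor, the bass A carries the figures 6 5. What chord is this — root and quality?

The figures 6 5 indicate a seventh chord in first inversion.
In first inversion the root lies a sixth above the bass: a sixth above A in G minor is F.
The chord tones are A, C, Eb, F, giving F dominant seventh.

F dominant seventh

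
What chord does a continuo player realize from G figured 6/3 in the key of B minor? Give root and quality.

The figures 6/3 indicate a triad in first inversion.
In first inversion the root lies a sixth above the bass: a sixth above G in B minor is E.
The chord tones are G, B, E, giving E minor.

E minor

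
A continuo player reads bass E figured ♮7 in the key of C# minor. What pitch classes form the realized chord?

E, G#, B, D

The written figures ♮7 are shorthand for 7/5/3: the 5/3 are implied.
A third above E in this key is G#.
A fifth above E in this key is B.
A seventh above E in this key is D#, made natural (D) by the ♮ figure.
Together with the bass E, this spells E dominant seventh in root position.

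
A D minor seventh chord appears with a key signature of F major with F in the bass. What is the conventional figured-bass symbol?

6/5

F is the third of D minor seventh, so the chord is in first inversion.
A seventh chord in first inversion is figured 6/5/3, conventionally abbreviated 6/5.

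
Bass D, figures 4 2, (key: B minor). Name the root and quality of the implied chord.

E minor seventh

The figures 4 2 indicate a seventh chord in third inversion.
In third inversion the root lies a second above the bass: a second above D in B minor is E.
The chord tones are D, E, G, B, giving E minor seventh.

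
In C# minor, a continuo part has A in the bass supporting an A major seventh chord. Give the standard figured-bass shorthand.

A is the root of A major seventh, so the chord is in root position.
A seventh chord in root position is figured 7/5/3, conventionally abbreviated 7.

7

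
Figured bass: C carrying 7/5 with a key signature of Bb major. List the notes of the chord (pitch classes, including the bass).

The written figures 7/5 are shorthand for 7/5/3: the 3 is implied.
A third above C in this key is Eb.
A fifth above C in this key is G.
A seventh above C in this key is Bb.
Together with the bass C, this spells C minor seventh in root position.

C, Eb, G, Bb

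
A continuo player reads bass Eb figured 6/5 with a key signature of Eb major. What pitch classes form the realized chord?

Eb, G, Bb, C

The written figures 6/5 are shorthand for 6/5/3: the 3 is implied.
A third above Eb in this key is G.
A fifth above Eb in this key is Bb.
A sixth above Eb in this key is C.
Together with the bass Eb, this spells C minor seventh in first inversion.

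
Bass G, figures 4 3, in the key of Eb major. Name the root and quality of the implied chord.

C minor seventh

The figures 4 3 indicate a seventh chord in second inversion.
In second inversion the root lies a fourth above the bass: a fourth above G in Eb major is C.
The chord tones are G, Bb, C, Eb, giving C minor seventh.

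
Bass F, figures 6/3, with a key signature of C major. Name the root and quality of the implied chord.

The figures 6/3 indicate a triad in first inversion.
In first inversion the root lies a sixth above the bass: a sixth above F in C major is D.
The chord tones are F, A, D, giving D minor.

D minor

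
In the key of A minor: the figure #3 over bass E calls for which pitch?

Counting 2 letter steps above E lands on G; in A minor, that letter is G.
The #3 figure raises it a semitone, giving G#.

G#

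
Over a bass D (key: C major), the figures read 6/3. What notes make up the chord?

A third above D in this key is F.
A sixth above D in this key is B.
Together with the bass D, this spells B diminished in first inversion.

D, F, B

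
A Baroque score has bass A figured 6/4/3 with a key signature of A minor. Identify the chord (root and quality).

The figures 6/4/3 indicate a seventh chord in second inversion.
In second inversion the root lies a fourth above the bass: a fourth above A in A minor is D.
The chord tones are A, C, D, F, giving D minor seventh.

D minor seventh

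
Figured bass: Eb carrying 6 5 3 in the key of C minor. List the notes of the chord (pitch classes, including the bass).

A third above Eb in this key is G.
A fifth above Eb in this key is Bb.
A sixth above Eb in this key is C.
Together with the bass Eb, this spells C minor seventh in first inversion.

Eb, G, Bb, C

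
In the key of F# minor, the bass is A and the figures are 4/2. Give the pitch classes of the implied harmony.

The written figures 4/2 are shorthand for 6/4/2: the 6 is implied.
A second above A in this key is B.
A fourth above A in this key is D.
A sixth above A in this key is F#.
Together with the bass A, this spells B minor seventh in third inversion.

A, B, D, F#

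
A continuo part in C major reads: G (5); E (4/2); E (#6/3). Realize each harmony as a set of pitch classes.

G, B, D | E, F, A, C | E, G, C#

G (5/3): G, B, D.
E (6/4/2): E, F, A, C.
E (#6/3): E, G, C#.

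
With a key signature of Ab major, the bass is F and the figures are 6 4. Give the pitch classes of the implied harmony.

F, Bb, Db

A fourth above F in this key is Bb.
A sixth above F in this key is Db.
Together with the bass F, this spells Bb minor in second inversion.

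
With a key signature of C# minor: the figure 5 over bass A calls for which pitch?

E

Counting 4 letter steps above A lands on E; in C# minor, that letter is E.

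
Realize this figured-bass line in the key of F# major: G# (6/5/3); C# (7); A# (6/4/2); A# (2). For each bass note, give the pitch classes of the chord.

G# (6/5/3): G#, B, D#, E#.
C# (7/5/3): C#, E#, G#, B.
A# (6/4/2): A#, B, D#, F#.
A# (6/4/2): A#, B, D#, F#.

G#, B, D#, E# | C#, E#, G#, B | A#, B, D#, F# | A#, B, D#, F#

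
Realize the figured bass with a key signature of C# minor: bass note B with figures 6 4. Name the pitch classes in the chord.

B, E, G#

A fourth above B in this key is E.
A sixth above B in this key is G#.
Together with the bass B, this spells E major in second inversion.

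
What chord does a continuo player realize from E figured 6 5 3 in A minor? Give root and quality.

C major seventh

The figures 6 5 3 indicate a seventh chord in first inversion.
In first inversion the root lies a sixth above the bass: a sixth above E in A minor is C.
The chord tones are E, G, B, C, giving C major seventh.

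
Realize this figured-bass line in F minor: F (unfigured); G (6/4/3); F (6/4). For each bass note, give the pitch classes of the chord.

F, Ab, C | G, Bb, C, Eb | F, Bb, Db

F (5/3): F, Ab, C.
G (6/4/3): G, Bb, C, Eb.
F (6/4): F, Bb, Db.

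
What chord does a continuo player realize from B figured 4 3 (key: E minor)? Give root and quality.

E minor seventh

The figures 4 3 indicate a seventh chord in second inversion.
In second inversion the root lies a fourth above the bass: a fourth above B in E minor is E.
The chord tones are B, D, E, G, giving E minor seventh.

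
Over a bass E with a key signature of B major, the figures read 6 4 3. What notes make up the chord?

E, G#, A#, C#

A third above E in this key is G#.
A fourth above E in this key is A#.
A sixth above E in this key is C#.
Together with the bass E, this spells A# half-diminished seventh in second inversion.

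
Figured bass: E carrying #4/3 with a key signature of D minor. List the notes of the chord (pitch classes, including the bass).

The written figures #4/3 are shorthand for 6/4/3: the 6 is implied.
A third above E in this key is G.
A fourth above E in this key is A, raised to A# by the sharp.
A sixth above E in this key is C.

E, G, A#, C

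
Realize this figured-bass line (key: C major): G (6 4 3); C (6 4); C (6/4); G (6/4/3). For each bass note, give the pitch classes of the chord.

G, B, C, E | C, F, A | C, F, A | G, B, C, E

G (6/4/3): G, B, C, E.
C (6/4): C, F, A.
C (6/4): C, F, A.
G (6/4/3): G, B, C, E.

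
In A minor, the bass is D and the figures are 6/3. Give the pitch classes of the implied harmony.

D, F, B

A third above D in this key is F.
A sixth above D in this key is B.
Together with the bass D, this spells B diminished in first inversion.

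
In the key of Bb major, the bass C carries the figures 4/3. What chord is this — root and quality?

The figures 4/3 indicate a seventh chord in second inversion.
In second inversion the root lies a fourth above the bass: a fourth above C in Bb major is F.
The chord tones are C, Eb, F, A, giving F dominant seventh.

F dominant seventh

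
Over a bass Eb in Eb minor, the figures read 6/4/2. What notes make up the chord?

Eb, F, Ab, Cb

A second above Eb in this key is F.
A fourth above Eb in this key is Ab.
A sixth above Eb in this key is Cb.
Together with the bass Eb, this spells F half-diminished seventh in third inversion.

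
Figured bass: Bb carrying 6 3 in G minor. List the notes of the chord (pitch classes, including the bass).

A third above Bb in this key is D.
A sixth above Bb in this key is G.
Together with the bass Bb, this spells G minor in first inversion.

Bb, D, G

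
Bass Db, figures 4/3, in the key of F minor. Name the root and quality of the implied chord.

G half-diminished seventh

The figures 4/3 indicate a seventh chord in second inversion.
In second inversion the root lies a fourth above the bass: a fourth above Db in F minor is G.
The chord tones are Db, F, G, Bb, giving G half-diminished seventh.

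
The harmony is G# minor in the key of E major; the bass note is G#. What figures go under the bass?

G# is the root of G# minor, so the chord is in root position.
A triad in root position is figured 5/3, conventionally abbreviated (no figures — root-position triad).

no figures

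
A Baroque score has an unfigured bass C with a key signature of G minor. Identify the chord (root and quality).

An unfigured bass indicates a triad in root position.
In root position the bass is the root, so the root is C.
The chord tones are C, Eb, G, giving C minor.

C minor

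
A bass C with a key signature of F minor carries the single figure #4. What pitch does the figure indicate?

F#

Counting 3 letter steps above C lands on F; in F minor, that letter is F.
The #4 figure raises it a semitone, giving F#.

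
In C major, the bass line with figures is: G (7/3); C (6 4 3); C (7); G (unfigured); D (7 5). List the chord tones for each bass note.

G (7/5/3): G, B, D, F.
C (6/4/3): C, E, F, A.
C (7/5/3): C, E, G, B.
G (5/3): G, B, D.
D (7/5/3): D, F, A, C.

G, B, D, F | C, E, F, A | C, E, G, B | G, B, D | D, F, A, C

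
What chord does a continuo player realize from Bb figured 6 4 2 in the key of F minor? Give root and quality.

The figures 6 4 2 indicate a seventh chord in third inversion.
In third inversion the root lies a second above the bass: a second above Bb in F minor is C.
The chord tones are Bb, C, Eb, G, giving C minor seventh.

C minor seventh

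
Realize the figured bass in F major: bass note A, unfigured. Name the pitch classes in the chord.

An unfigured bass implies 5/3.
A third above A in this key is C.
A fifth above A in this key is E.
Together with the bass A, this spells A minor in root position.

A, C, E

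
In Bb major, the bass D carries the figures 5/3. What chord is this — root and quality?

D minor

The figures 5/3 indicate a triad in root position.
In root position the bass is the root, so the root is D.
The chord tones are D, F, A, giving D minor.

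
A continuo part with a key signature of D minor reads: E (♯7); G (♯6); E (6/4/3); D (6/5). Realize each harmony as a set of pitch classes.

E, G, Bb, D# | G, Bb, E# | E, G, A, C | D, F, A, Bb

E (#7/5/3): E, G, Bb, D#.
G (#6/3): G, Bb, E#.
E (6/4/3): E, G, A, C.
D (6/5/3): D, F, A, Bb.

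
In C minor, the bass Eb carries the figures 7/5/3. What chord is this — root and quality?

The figures 7/5/3 indicate a seventh chord in root position.
In root position the bass is the root, so the root is Eb.
The chord tones are Eb, G, Bb, D, giving Eb major seventh.

Eb major seventh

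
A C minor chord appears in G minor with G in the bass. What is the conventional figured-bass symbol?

6/4

G is the fifth of C minor, so the chord is in second inversion.
A triad in second inversion is figured 6/4, conventionally abbreviated 6/4.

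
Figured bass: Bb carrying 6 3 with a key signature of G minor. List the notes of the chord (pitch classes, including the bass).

Bb, D, G

A third above Bb in this key is D.
A sixth above Bb in this key is G.
Together with the bass Bb, this spells G minor in first inversion.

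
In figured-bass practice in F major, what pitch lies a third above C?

Counting 2 letter steps above C lands on E; in F major, that letter is E.

E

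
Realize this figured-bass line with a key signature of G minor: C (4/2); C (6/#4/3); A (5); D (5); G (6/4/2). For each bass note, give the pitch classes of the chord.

C, D, F, A | C, Eb, F#, A | A, C, Eb | D, F, A | G, A, C, Eb

C (6/4/2): C, D, F, A.
C (6/#4/3): C, Eb, F#, A.
A (5/3): A, C, Eb.
D (5/3): D, F, A.
G (6/4/2): G, A, C, Eb.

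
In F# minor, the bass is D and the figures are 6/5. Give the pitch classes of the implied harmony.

D, F#, A, B

The written figures 6/5 are shorthand for 6/5/3: the 3 is implied.
A third above D in this key is F#.
A fifth above D in this key is A.
A sixth above D in this key is B.
Together with the bass D, this spells B minor seventh in first inversion.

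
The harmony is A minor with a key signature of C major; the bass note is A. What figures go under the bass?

no figures

A is the root of A minor, so the chord is in root position.
A triad in root position is figured 5/3, conventionally abbreviated (no figures — root-position triad).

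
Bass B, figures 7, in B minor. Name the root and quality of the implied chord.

The figures 7 indicate a seventh chord in root position.
In root position the bass is the root, so the root is B.
The chord tones are B, D, F#, A, giving B minor seventh.

B minor seventh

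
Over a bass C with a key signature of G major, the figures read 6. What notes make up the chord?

The written figures 6 are shorthand for 6/3: the 3 is implied.
A third above C in this key is E.
A sixth above C in this key is A.
Together with the bass C, this spells A minor in first inversion.

C, E, A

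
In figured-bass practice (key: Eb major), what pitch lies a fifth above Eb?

Bb

Counting 4 letter steps above Eb lands on B; in Eb major, that letter is Bb.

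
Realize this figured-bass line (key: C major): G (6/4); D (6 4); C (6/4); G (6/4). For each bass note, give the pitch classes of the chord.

G (6/4): G, C, E.
D (6/4): D, G, B.
C (6/4): C, F, A.
G (6/4): G, C, E.

G, C, E | D, G, B | C, F, A | G, C, E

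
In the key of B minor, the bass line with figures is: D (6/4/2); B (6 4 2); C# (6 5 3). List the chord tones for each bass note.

D, E, G, B | B, C#, E, G | C#, E, G, A

D (6/4/2): D, E, G, B.
B (6/4/2): B, C#, E, G.
C# (6/5/3): C#, E, G, A.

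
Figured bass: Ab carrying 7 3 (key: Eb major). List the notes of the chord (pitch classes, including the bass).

The written figures 7 3 are shorthand for 7/5/3: the 5 is implied.
A third above Ab in this key is C.
A fifth above Ab in this key is Eb.
A seventh above Ab in this key is G.
Together with the bass Ab, this spells Ab major seventh in root position.

Ab, C, Eb, G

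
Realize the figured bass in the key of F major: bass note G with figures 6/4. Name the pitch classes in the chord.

G, C, E

A fourth above G in this key is C.
A sixth above G in this key is E.
Together with the bass G, this spells C major in second inversion.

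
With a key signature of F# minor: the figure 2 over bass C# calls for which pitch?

Counting 1 letter step above C# lands on D; in F# minor, that letter is D.

D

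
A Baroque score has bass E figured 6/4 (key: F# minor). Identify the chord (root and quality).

A major

The figures 6/4 indicate a triad in second inversion.
In second inversion the root lies a fourth above the bass: a fourth above E in F# minor is A.
The chord tones are E, A, C#, giving A major.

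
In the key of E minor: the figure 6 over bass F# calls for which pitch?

Counting 5 letter steps above F# lands on D; in E minor, that letter is D.

D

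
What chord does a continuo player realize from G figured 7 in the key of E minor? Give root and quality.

The figures 7 indicate a seventh chord in root position.
In root position the bass is the root, so the root is G.
The chord tones are G, B, D, F#, giving G major seventh.

G major seventh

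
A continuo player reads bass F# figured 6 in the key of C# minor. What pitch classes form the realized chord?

The written figures 6 are shorthand for 6/3: the 3 is implied.
A third above F# in this key is A.
A sixth above F# in this key is D#.
Together with the bass F#, this spells D# diminished in first inversion.

F#, A, D#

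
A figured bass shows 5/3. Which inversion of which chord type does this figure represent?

Intervals of 5/3 above the bass form a triad; the bass is the root, so this is root position.

triad, root position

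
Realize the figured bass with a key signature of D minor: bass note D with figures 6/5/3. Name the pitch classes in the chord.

A third above D in this key is F.
A fifth above D in this key is A.
A sixth above D in this key is Bb.
Together with the bass D, this spells Bb major seventh in first inversion.

D, F, A, Bb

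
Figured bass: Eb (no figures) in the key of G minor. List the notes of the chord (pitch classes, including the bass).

Eb, G, Bb

An unfigured bass implies 5/3.
A third above Eb in this key is G.
A fifth above Eb in this key is Bb.
Together with the bass Eb, this spells Eb major in root position.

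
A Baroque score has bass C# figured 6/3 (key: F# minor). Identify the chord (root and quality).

The figures 6/3 indicate a triad in first inversion.
In first inversion the root lies a sixth above the bass: a sixth above C# in F# minor is A.
The chord tones are C#, E, A, giving A major.

A major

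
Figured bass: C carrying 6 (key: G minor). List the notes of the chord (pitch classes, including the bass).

The written figures 6 are shorthand for 6/3: the 3 is implied.
A third above C in this key is Eb.
A sixth above C in this key is A.
Together with the bass C, this spells A diminished in first inversion.

C, Eb, A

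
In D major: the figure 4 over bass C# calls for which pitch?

F#

Counting 3 letter steps above C# lands on F; in D major, that letter is F#.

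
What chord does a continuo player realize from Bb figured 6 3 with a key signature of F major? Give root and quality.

G minor

The figures 6 3 indicate a triad in first inversion.
In first inversion the root lies a sixth above the bass: a sixth above Bb in F major is G.
The chord tones are Bb, D, G, giving G minor.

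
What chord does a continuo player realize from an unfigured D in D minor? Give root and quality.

An unfigured bass indicates a triad in root position.
In root position the bass is the root, so the root is D.
The chord tones are D, F, A, giving D minor.

D minor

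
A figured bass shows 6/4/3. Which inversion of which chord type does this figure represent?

Intervals of 6/4/3 above the bass form a seventh chord; the bass is the fifth, so this is second inversion.

seventh chord, second inversion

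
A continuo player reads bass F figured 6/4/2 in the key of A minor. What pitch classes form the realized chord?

F, G, B, D

A second above F in this key is G.
A fourth above F in this key is B.
A sixth above F in this key is D.
Together with the bass F, this spells G dominant seventh in third inversion.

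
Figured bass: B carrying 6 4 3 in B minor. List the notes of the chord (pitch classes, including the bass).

A third above B in this key is D.
A fourth above B in this key is E.
A sixth above B in this key is G.
Together with the bass B, this spells E minor seventh in second inversion.

B, D, E, G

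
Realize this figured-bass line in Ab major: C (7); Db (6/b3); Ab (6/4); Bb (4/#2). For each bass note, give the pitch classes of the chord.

C, Eb, G, Bb | Db, Fb, Bb | Ab, Db, F | Bb, C#, Eb, G

C (7/5/3): C, Eb, G, Bb.
Db (6/b3): Db, Fb, Bb.
Ab (6/4): Ab, Db, F.
Bb (6/4/#2): Bb, C#, Eb, G.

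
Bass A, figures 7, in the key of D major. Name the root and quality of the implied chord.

The figures 7 indicate a seventh chord in root position.
In root position the bass is the root, so the root is A.
The chord tones are A, C#, E, G, giving A dominant seventh.

A dominant seventh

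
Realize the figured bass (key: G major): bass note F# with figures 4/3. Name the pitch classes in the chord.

The written figures 4/3 are shorthand for 6/4/3: the 6 is implied.
A third above F# in this key is A.
A fourth above F# in this key is B.
A sixth above F# in this key is D.
Together with the bass F#, this spells B minor seventh in second inversion.

F#, A, B, D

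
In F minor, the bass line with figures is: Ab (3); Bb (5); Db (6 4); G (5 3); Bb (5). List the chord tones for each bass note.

Ab (5/3): Ab, C, Eb.
Bb (5/3): Bb, Db, F.
Db (6/4): Db, G, Bb.
G (5/3): G, Bb, Db.
Bb (5/3): Bb, Db, F.

Ab, C, Eb | Bb, Db, F | Db, G, Bb | G, Bb, Db | Bb, Db, F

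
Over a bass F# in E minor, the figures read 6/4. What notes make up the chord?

A fourth above F# in this key is B.
A sixth above F# in this key is D.
Together with the bass F#, this spells B minor in second inversion.

F#, B, D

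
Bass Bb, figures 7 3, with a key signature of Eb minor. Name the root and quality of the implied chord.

Bb minor seventh

The figures 7 3 indicate a seventh chord in root position.
In root position the bass is the root, so the root is Bb.
The chord tones are Bb, Db, F, Ab, giving Bb minor seventh.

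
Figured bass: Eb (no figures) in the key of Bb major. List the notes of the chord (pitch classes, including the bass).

An unfigured bass implies 5/3.
A third above Eb in this key is G.
A fifth above Eb in this key is Bb.
Together with the bass Eb, this spells Eb major in root position.

Eb, G, Bb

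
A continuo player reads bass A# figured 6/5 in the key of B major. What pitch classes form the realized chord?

A#, C#, E, F#

The written figures 6/5 are shorthand for 6/5/3: the 3 is implied.
A third above A# in this key is C#.
A fifth above A# in this key is E.
A sixth above A# in this key is F#.
Together with the bass A#, this spells F# dominant seventh in first inversion.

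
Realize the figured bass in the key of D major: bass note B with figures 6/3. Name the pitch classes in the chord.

B, D, G

A third above B in this key is D.
A sixth above B in this key is G.
Together with the bass B, this spells G major in first inversion.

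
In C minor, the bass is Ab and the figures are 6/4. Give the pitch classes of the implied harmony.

A fourth above Ab in this key is D.
A sixth above Ab in this key is F.
Together with the bass Ab, this spells D diminished in second inversion.

Ab, D, F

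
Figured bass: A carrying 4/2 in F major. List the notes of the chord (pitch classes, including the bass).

The written figures 4/2 are shorthand for 6/4/2: the 6 is implied.
A second above A in this key is Bb.
A fourth above A in this key is D.
A sixth above A in this key is F.
Together with the bass A, this spells Bb major seventh in third inversion.

A, Bb, D, F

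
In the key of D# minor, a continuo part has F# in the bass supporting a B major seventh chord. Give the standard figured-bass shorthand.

F# is the fifth of B major seventh, so the chord is in second inversion.
A seventh chord in second inversion is figured 6/4/3, conventionally abbreviated 4/3.

4/3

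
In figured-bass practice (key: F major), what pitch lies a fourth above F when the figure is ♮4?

B

Counting 3 letter steps above F lands on B; in F major, that letter is Bb.
The ♮4 figure makes it natural, giving B.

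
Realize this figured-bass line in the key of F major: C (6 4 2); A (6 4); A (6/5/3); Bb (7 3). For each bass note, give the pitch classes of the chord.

C (6/4/2): C, D, F, A.
A (6/4): A, D, F.
A (6/5/3): A, C, E, F.
Bb (7/5/3): Bb, D, F, A.

C, D, F, A | A, D, F | A, C, E, F | Bb, D, F, A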